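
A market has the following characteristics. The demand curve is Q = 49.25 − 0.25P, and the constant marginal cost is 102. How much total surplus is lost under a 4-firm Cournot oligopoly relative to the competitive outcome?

Inverting demand: P = 197 − 4Q.
Perfect competition: P = MC = 102, so 197 − 4Q = 102 and Q = 23.75.
With 4 symmetric Cournot firms, each firm's FOC gives 197 − 20q = 102, so q = 4.75, Q = 4·4.75 = 19, and P = 121.
DWL is the triangle between Q = 19 and Q = 23.75: ½·(23.75 − 19)·(121 − 102) = 45.125.

DWL = 45.125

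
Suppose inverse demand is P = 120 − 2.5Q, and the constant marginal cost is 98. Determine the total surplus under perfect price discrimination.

TS = 96.8

Under first-degree price discrimination the firm charges each unit its demand price and produces up to where P = MC, i.e. Q = 8.8. Consumer surplus is zero; producer surplus equals total surplus.
TS = 96.8 (equal to competitive TS).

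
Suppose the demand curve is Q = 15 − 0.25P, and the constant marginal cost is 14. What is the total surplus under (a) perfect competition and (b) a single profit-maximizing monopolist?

Inverting demand: P = 60 − 4Q.
Perfect competition: P = MC = 14, so 60 − 4Q = 14 and Q = 11.5.
CS = ½·(60 − 14)·11.5 = 264.5; PS = (14 − 14)·11.5 = 0; TS = 264.5.
The monopolist equates marginal revenue to marginal cost: 60 − 8Q = 14, so Q = 5.75. From demand, P = 37.
CS = ½·(60 − 37)·5.75 = 66.125; PS = (37 − 14)·5.75 = 132.25; TS = 198.375.

Competition: TS = 264.5; Monopoly: TS = 198.375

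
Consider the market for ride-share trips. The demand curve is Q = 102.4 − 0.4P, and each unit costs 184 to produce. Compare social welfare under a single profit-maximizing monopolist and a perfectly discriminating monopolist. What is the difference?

TS rises by 259.2

Inverting demand: P = 256 − 2.5Q.
The monopolist equates marginal revenue to marginal cost: 256 − 5Q = 184, so Q = 14.4. From demand, P = 220.
CS = ½·(256 − 220)·14.4 = 259.2; PS = (220 − 184)·14.4 = 518.4; TS = 777.6.
A perfectly discriminating monopolist sells every unit with P(Q) ≥ MC(Q), so output equals the competitive quantity Q = 28.8. Each buyer pays their reservation price, so CS = 0 and the firm captures all surplus.
TS = 1036.8 (equal to competitive TS).
Change in social welfare: 1036.8 − 777.6 = 259.2.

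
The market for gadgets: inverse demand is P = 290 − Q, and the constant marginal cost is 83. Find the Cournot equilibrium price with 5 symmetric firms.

P = 117.5

In a 5-firm Cournot equilibrium, symmetry and the first-order condition give q = (290 − 83)/(6) = 34.5. So Q = 172.5 and P = 117.5.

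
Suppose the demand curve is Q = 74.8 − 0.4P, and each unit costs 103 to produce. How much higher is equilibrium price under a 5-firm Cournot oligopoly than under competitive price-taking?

P rises by 14

Inverting demand: P = 187 − 2.5Q.
Perfect competition: P = MC = 103, so 187 − 2.5Q = 103 and Q = 33.6.
In a 5-firm Cournot equilibrium, symmetry and the first-order condition give q = (187 − 103)/(15) = 5.6. So Q = 28 and P = 117.
Change in equilibrium price: 117 − 103 = 14.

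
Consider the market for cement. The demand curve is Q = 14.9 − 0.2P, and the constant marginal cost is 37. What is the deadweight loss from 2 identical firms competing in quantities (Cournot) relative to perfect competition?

DWL = 15.625

Inverting demand: P = 74.5 − 5Q.
Perfect competition: P = MC = 37, so 74.5 − 5Q = 37 and Q = 7.5.
With 2 symmetric Cournot firms, each firm's FOC gives 74.5 − 15q = 37, so q = 2.5, Q = 2·2.5 = 5, and P = 49.5.
DWL is the triangle between Q = 5 and Q = 7.5: ½·(7.5 − 5)·(49.5 − 37) = 15.625.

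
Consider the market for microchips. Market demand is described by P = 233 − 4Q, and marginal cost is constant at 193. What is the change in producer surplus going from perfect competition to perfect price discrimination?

Under competition P = MC = 193, so Q = (233 − 193)/4 = 10.
PS = (193 − 193)·10 = 0.
Under first-degree price discrimination the firm charges each unit its demand price and produces up to where P = MC, i.e. Q = 10. Consumer surplus is zero; producer surplus equals total surplus.
PS = ½·(233 − 193)·10 = 200.
Change in producer surplus: 200 − 0 = 200.

PS rises by 200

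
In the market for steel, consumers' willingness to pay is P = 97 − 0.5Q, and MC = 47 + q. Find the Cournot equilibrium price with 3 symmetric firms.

In a 3-firm Cournot equilibrium, symmetry and the first-order condition give q = (97 − 47)/(3) = 50/3. So Q = 50 and P = 72.

P = 72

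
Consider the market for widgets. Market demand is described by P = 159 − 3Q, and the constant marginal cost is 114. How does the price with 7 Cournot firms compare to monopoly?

Cournot with 7 identical firms: the symmetric best-response condition is 159 − 24q = 114. Each firm produces q = 1.875, total output Q = 13.125, price P = 119.625.
The monopolist equates marginal revenue to marginal cost: 159 − 6Q = 114, so Q = 7.5. From demand, P = 136.5.

Cournot: P = 119.625; Monopoly: P = 136.5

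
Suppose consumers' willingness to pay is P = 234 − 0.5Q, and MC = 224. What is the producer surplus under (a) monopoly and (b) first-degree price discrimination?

Monopoly sets MR = MC: 234 − Q = 224 ⇒ Q = 10, P = 234 − 0.5·10 = 229.
PS = (229 − 224)·10 = 50.
With perfect price discrimination, output is the efficient level Q = 20 (where demand meets MC), but every buyer pays their willingness to pay: CS = 0 and PS = total surplus.
PS = ½·(234 − 224)·20 = 100.

Monopoly: PS = 50; Perfect PD: PS = 100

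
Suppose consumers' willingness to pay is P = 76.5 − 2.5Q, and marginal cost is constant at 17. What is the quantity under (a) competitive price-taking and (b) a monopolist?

Competitive firms price at marginal cost: P = 17, giving Q = 23.8.
The monopolist equates marginal revenue to marginal cost: 76.5 − 5Q = 17, so Q = 11.9. From demand, P = 46.75.

Competition: Q = 23.8; Monopoly: Q = 11.9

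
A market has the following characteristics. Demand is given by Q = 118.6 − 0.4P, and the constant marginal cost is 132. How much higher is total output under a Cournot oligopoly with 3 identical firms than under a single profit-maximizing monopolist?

Total output rises by 16.45

Inverting demand: P = 296.5 − 2.5Q.
The monopolist equates marginal revenue to marginal cost: 296.5 − 5Q = 132, so Q = 32.9. From demand, P = 214.25.
With 3 symmetric Cournot firms, each firm's FOC gives 296.5 − 10q = 132, so q = 16.45, Q = 3·16.45 = 49.35, and P = 173.125.
Change in total output: 49.35 − 32.9 = 16.45.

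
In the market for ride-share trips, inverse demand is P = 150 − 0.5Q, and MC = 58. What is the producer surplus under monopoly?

The monopolist equates marginal revenue to marginal cost: 150 − Q = 58, so Q = 92. From demand, P = 104.
PS = (104 − 58)·92 = 4232.

PS = 4232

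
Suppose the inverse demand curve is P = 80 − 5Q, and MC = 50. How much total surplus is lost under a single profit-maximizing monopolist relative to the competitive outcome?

DWL = 22.5

Under competition P = MC = 50, so Q = (80 − 50)/5 = 6.
The monopolist equates marginal revenue to marginal cost: 80 − 10Q = 50, so Q = 3. From demand, P = 65.
DWL is the triangle between Q = 3 and Q = 6: ½·(6 − 3)·(65 − 50) = 22.5.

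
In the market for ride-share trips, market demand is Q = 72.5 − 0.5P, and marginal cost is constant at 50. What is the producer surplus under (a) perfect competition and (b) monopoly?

Competition: PS = 0; Monopoly: PS = 1128.125

Inverting demand: P = 145 − 2Q.
Competitive firms price at marginal cost: P = 50, giving Q = 47.5.
PS = (50 − 50)·47.5 = 0.
A monopolist chooses Q where MR = MC. MR = 145 − 4Q; setting this equal to 50 gives Q = 23.75 and P = 97.5.
PS = (97.5 − 50)·23.75 = 1128.125.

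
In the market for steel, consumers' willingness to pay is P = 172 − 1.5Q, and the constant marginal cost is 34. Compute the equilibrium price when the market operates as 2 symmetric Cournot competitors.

With 2 symmetric Cournot firms, each firm's FOC gives 172 − 4.5q = 34, so q = 92/3, Q = 2·92/3 = 184/3, and P = 80.

P = 80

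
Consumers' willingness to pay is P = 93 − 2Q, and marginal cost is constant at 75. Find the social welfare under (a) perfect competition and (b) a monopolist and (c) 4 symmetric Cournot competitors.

Perfect competition: P = MC = 75, so 93 − 2Q = 75 and Q = 9.
CS = ½·(93 − 75)·9 = 81; PS = (75 − 75)·9 = 0; TS = 81.
A monopolist chooses Q where MR = MC. MR = 93 − 4Q; setting this equal to 75 gives Q = 4.5 and P = 84.
CS = ½·(93 − 84)·4.5 = 20.25; PS = (84 − 75)·4.5 = 40.5; TS = 60.75.
With 4 symmetric Cournot firms, each firm's FOC gives 93 − 10q = 75, so q = 1.8, Q = 4·1.8 = 7.2, and P = 78.6.
CS = ½·(93 − 78.6)·7.2 = 51.84; PS = (78.6 − 75)·7.2 = 25.92; TS = 77.76.

Competition: TS = 81; Monopoly: TS = 60.75; Cournot: TS = 77.76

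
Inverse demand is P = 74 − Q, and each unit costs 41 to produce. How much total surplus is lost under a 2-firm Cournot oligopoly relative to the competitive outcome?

Under competition P = MC = 41, so Q = (74 − 41)/1 = 33.
With 2 symmetric Cournot firms, each firm's FOC gives 74 − 3q = 41, so q = 11, Q = 2·11 = 22, and P = 52.
DWL is the triangle between Q = 22 and Q = 33: ½·(33 − 22)·(52 − 41) = 60.5.

DWL = 60.5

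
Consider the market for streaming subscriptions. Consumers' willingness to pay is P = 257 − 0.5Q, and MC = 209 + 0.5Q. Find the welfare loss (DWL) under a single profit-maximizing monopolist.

DWL = 128

Competitive equilibrium sets price equal to marginal cost: 257 − 0.5Q = 209 + 0.5Q, so Q = 48 and P = 233.
The monopolist equates marginal revenue to marginal cost: 257 − Q = 209 + 0.5Q, so Q = 32. From demand, P = 241.
CS = ½·(257 − 233)·48 = 576; PS = (233·48 − 209·48 − ½·0.5·48²) = 576; TS = 1152.
CS = ½·(257 − 241)·32 = 256; PS = (241·32 − 209·32 − ½·0.5·32²) = 768; TS = 1024.
DWL = 1152 − 1024 = 128.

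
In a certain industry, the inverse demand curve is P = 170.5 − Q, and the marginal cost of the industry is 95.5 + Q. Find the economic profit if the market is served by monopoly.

The monopolist equates marginal revenue to marginal cost: 170.5 − 2Q = 95.5 + Q, so Q = 25. From demand, P = 145.5.
Profit = 145.5·25 − (95.5·25 + ½·1·25²) = 937.5.

Profit = 937.5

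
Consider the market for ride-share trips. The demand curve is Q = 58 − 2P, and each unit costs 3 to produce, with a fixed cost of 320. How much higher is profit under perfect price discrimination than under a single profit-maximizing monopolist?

Inverting demand: P = 29 − 0.5Q.
A monopolist chooses Q where MR = MC. MR = 29 − Q; setting this equal to 3 gives Q = 26 and P = 16.
Profit = (16 − 3)·26 − 320 = 18.
With perfect price discrimination, output is the efficient level Q = 52 (where demand meets MC), but every buyer pays their willingness to pay: CS = 0 and PS = total surplus.
PS equals the full surplus area, 676. Profit = 676 − 320 = 356.
Change in profit: 356 − 18 = 338.

Profit rises by 338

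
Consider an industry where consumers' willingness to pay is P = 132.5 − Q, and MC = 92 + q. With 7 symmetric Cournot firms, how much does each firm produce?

With 7 symmetric Cournot firms, each firm's FOC gives 132.5 − 8q = 92 + q, so q = 4.5, Q = 7·4.5 = 31.5, and P = 101.

q_i = 4.5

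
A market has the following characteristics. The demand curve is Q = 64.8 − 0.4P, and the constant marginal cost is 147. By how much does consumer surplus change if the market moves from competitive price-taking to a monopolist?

Inverting demand: P = 162 − 2.5Q.
Under competition P = MC = 147, so Q = (162 − 147)/2.5 = 6.
CS = ½·(162 − 147)·6 = 45.
The monopolist equates marginal revenue to marginal cost: 162 − 5Q = 147, so Q = 3. From demand, P = 154.5.
CS = ½·(162 − 154.5)·3 = 11.25.
Change in consumer surplus: 11.25 − 45 = −33.75.

Consumer surplus falls by 33.75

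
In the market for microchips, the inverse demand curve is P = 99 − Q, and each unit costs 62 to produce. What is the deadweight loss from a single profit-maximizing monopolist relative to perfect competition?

DWL = 171.125

Under competition P = MC = 62, so Q = (99 − 62)/1 = 37.
The monopolist equates marginal revenue to marginal cost: 99 − 2Q = 62, so Q = 18.5. From demand, P = 80.5.
DWL is the triangle between Q = 18.5 and Q = 37: ½·(37 − 18.5)·(80.5 − 62) = 171.125.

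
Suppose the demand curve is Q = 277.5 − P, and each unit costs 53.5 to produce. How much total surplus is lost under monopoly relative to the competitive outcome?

Inverting demand: P = 277.5 − Q.
Under competition P = MC = 53.5, so Q = (277.5 − 53.5)/1 = 224.
The monopolist equates marginal revenue to marginal cost: 277.5 − 2Q = 53.5, so Q = 112. From demand, P = 165.5.
DWL is the triangle between Q = 112 and Q = 224: ½·(224 − 112)·(165.5 − 53.5) = 6272.

DWL = 6272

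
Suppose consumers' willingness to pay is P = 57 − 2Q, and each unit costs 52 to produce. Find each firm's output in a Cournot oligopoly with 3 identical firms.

q_i = 0.625

With 3 symmetric Cournot firms, each firm's FOC gives 57 − 8q = 52, so q = 0.625, Q = 3·0.625 = 1.875, and P = 53.25.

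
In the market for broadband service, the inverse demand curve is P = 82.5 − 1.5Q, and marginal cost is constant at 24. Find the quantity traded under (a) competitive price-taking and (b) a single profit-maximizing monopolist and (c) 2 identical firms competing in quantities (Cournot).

Under competition P = MC = 24, so Q = (82.5 − 24)/1.5 = 39.
A monopolist chooses Q where MR = MC. MR = 82.5 − 3Q; setting this equal to 24 gives Q = 19.5 and P = 53.25.
Cournot with 2 identical firms: the symmetric best-response condition is 82.5 − 4.5q = 24. Each firm produces q = 13, total output Q = 26, price P = 43.5.

Competition: Q = 39; Monopoly: Q = 19.5; Cournot: Q = 26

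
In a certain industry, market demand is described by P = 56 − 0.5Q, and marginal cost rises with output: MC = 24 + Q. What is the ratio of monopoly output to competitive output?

The monopolist equates marginal revenue to marginal cost: 56 − Q = 24 + Q, so Q = 16. From demand, P = 48.
Under competition P = MC: 56 − 0.5Q = 24 + Q ⇒ Q = 64/3, P = 136/3.
Ratio Q_m/Q_c = 16/(64/3) = 0.75.

Q_m/Q_c = 0.75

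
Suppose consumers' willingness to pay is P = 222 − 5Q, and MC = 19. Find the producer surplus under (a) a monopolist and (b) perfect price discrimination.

Monopoly: PS = 2060.45; Perfect PD: PS = 4120.9

Monopoly sets MR = MC: 222 − 10Q = 19 ⇒ Q = 20.3, P = 222 − 5·20.3 = 120.5.
PS = (120.5 − 19)·20.3 = 2060.45.
With perfect price discrimination, output is the efficient level Q = 40.6 (where demand meets MC), but every buyer pays their willingness to pay: CS = 0 and PS = total surplus.
PS = ½·(222 − 19)·40.6 = 4120.9.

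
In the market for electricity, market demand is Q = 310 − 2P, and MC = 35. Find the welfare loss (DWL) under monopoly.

DWL = 3600

Inverting demand: P = 155 − 0.5Q.
Competitive firms price at marginal cost: P = 35, giving Q = 240.
A monopolist chooses Q where MR = MC. MR = 155 − Q; setting this equal to 35 gives Q = 120 and P = 95.
DWL is the triangle between Q = 120 and Q = 240: ½·(240 − 120)·(95 − 35) = 3600.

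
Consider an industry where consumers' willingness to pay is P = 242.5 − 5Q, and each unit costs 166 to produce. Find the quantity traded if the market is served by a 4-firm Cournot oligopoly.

Q = 12.24

In a 4-firm Cournot equilibrium, symmetry and the first-order condition give q = (242.5 − 166)/(25) = 3.06. So Q = 12.24 and P = 181.3.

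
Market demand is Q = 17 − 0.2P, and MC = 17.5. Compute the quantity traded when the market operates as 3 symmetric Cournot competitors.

Q = 10.125

Inverting demand: P = 85 − 5Q.
In a 3-firm Cournot equilibrium, symmetry and the first-order condition give q = (85 − 17.5)/(20) = 3.375. So Q = 10.125 and P = 34.375.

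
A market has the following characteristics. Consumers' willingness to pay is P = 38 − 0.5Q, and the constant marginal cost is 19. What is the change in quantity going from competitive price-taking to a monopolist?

Q falls by 19

Perfect competition: P = MC = 19, so 38 − 0.5Q = 19 and Q = 38.
The monopolist equates marginal revenue to marginal cost: 38 − Q = 19, so Q = 19. From demand, P = 28.5.
Change in quantity: 19 − 38 = −19.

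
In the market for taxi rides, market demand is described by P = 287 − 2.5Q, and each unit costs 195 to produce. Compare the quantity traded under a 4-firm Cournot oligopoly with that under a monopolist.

Cournot with 4 identical firms: the symmetric best-response condition is 287 − 12.5q = 195. Each firm produces q = 7.36, total output Q = 29.44, price P = 213.4.
The monopolist equates marginal revenue to marginal cost: 287 − 5Q = 195, so Q = 18.4. From demand, P = 241.

Cournot: Q = 29.44; Monopoly: Q = 18.4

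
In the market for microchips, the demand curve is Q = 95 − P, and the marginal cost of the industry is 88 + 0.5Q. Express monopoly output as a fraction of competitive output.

Q_m/Q_c = 0.6

Inverting demand: P = 95 − Q.
The monopolist equates marginal revenue to marginal cost: 95 − 2Q = 88 + 0.5Q, so Q = 2.8. From demand, P = 92.2.
Competitive equilibrium sets price equal to marginal cost: 95 − Q = 88 + 0.5Q, so Q = 14/3 and P = 271/3.
Ratio Q_m/Q_c = 2.8/(14/3) = 0.6.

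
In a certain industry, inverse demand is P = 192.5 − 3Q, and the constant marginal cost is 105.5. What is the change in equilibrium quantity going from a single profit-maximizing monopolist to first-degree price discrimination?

A monopolist chooses Q where MR = MC. MR = 192.5 − 6Q; setting this equal to 105.5 gives Q = 14.5 and P = 149.
Under first-degree price discrimination the firm charges each unit its demand price and produces up to where P = MC, i.e. Q = 29. Consumer surplus is zero; producer surplus equals total surplus.
Change in equilibrium quantity: 29 − 14.5 = 14.5.

Q rises by 14.5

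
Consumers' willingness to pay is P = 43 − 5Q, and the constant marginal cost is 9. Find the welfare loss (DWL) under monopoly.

DWL = 28.9

Competitive firms price at marginal cost: P = 9, giving Q = 6.8.
A monopolist chooses Q where MR = MC. MR = 43 − 10Q; setting this equal to 9 gives Q = 3.4 and P = 26.
DWL is the triangle between Q = 3.4 and Q = 6.8: ½·(6.8 − 3.4)·(26 − 9) = 28.9.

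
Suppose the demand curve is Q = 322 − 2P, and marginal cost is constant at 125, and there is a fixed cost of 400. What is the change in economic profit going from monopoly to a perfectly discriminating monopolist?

Inverting demand: P = 161 − 0.5Q.
The monopolist equates marginal revenue to marginal cost: 161 − Q = 125, so Q = 36. From demand, P = 143.
Profit = (143 − 125)·36 − 400 = 248.
Under first-degree price discrimination the firm charges each unit its demand price and produces up to where P = MC, i.e. Q = 72. Consumer surplus is zero; producer surplus equals total surplus.
PS equals the full surplus area, 1296. Profit = 1296 − 400 = 896.
Change in economic profit: 896 − 248 = 648.

Economic profit rises by 648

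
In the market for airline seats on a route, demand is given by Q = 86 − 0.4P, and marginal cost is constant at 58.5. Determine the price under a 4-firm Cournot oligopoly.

Inverting demand: P = 215 − 2.5Q.
In a 4-firm Cournot equilibrium, symmetry and the first-order condition give q = (215 − 58.5)/(12.5) = 12.52. So Q = 50.08 and P = 89.8.

P = 89.8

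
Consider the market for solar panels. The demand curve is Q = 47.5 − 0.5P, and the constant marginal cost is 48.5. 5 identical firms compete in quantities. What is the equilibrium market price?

P = 56.25

Inverting demand: P = 95 − 2Q.
Cournot with 5 identical firms: the symmetric best-response condition is 95 − 12q = 48.5. Each firm produces q = 3.875, total output Q = 19.375, price P = 56.25.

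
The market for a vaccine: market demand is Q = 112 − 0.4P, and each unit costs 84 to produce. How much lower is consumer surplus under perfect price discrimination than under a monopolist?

Consumer surplus falls by 1920.8

Inverting demand: P = 280 − 2.5Q.
The monopolist equates marginal revenue to marginal cost: 280 − 5Q = 84, so Q = 39.2. From demand, P = 182.
CS = ½·(280 − 182)·39.2 = 1920.8.
With perfect price discrimination, output is the efficient level Q = 78.4 (where demand meets MC), but every buyer pays their willingness to pay: CS = 0 and PS = total surplus.
CS = 0.
Change in consumer surplus: 0 − 1920.8 = −1920.8.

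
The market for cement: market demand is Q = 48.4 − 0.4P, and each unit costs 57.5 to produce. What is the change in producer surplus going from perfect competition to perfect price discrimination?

Producer surplus rises by 806.45

Inverting demand: P = 121 − 2.5Q.
Competitive firms price at marginal cost: P = 57.5, giving Q = 25.4.
PS = (57.5 − 57.5)·25.4 = 0.
With perfect price discrimination, output is the efficient level Q = 25.4 (where demand meets MC), but every buyer pays their willingness to pay: CS = 0 and PS = total surplus.
PS = ½·(121 − 57.5)·25.4 = 806.45.
Change in producer surplus: 806.45 − 0 = 806.45.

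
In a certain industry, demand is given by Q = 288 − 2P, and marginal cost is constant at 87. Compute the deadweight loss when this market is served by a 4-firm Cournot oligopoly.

Inverting demand: P = 144 − 0.5Q.
Competitive firms price at marginal cost: P = 87, giving Q = 114.
Cournot with 4 identical firms: the symmetric best-response condition is 144 − 2.5q = 87. Each firm produces q = 22.8, total output Q = 91.2, price P = 98.4.
DWL is the triangle between Q = 91.2 and Q = 114: ½·(114 − 91.2)·(98.4 − 87) = 129.96.

DWL = 129.96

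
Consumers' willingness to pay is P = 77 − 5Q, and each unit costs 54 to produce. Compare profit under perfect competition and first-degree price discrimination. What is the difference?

Profit rises by 52.9

Competitive firms price at marginal cost: P = 54, giving Q = 4.6.
Profit = (54 − 54)·4.6 = 0.
With perfect price discrimination, output is the efficient level Q = 4.6 (where demand meets MC), but every buyer pays their willingness to pay: CS = 0 and PS = total surplus.
PS equals the full surplus area, 52.9. Profit = 52.9 = 52.9.
Change in profit: 52.9 − 0 = 52.9.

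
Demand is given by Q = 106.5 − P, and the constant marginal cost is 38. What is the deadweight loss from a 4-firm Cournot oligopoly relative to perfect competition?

Inverting demand: P = 106.5 − Q.
Under competition P = MC = 38, so Q = (106.5 − 38)/1 = 68.5.
In a 4-firm Cournot equilibrium, symmetry and the first-order condition give q = (106.5 − 38)/(5) = 13.7. So Q = 54.8 and P = 51.7.
DWL is the triangle between Q = 54.8 and Q = 68.5: ½·(68.5 − 54.8)·(51.7 − 38) = 93.845.

DWL = 93.845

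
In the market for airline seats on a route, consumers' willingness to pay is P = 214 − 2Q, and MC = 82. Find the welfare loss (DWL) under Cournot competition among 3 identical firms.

Competitive firms price at marginal cost: P = 82, giving Q = 66.
In a 3-firm Cournot equilibrium, symmetry and the first-order condition give q = (214 − 82)/(8) = 16.5. So Q = 49.5 and P = 115.
DWL is the triangle between Q = 49.5 and Q = 66: ½·(66 − 49.5)·(115 − 82) = 272.25.

DWL = 272.25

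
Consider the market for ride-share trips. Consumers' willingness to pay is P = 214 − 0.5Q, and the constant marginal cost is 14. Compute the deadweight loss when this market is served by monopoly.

DWL = 10000

Under competition P = MC = 14, so Q = (214 − 14)/0.5 = 400.
Monopoly sets MR = MC: 214 − Q = 14 ⇒ Q = 200, P = 214 − 0.5·200 = 114.
DWL is the triangle between Q = 200 and Q = 400: ½·(400 − 200)·(114 − 14) = 10000.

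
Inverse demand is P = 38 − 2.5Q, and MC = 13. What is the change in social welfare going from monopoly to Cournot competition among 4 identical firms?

TS rises by 26.25

The monopolist equates marginal revenue to marginal cost: 38 − 5Q = 13, so Q = 5. From demand, P = 25.5.
CS = ½·(38 − 25.5)·5 = 31.25; PS = (25.5 − 13)·5 = 62.5; TS = 93.75.
Cournot with 4 identical firms: the symmetric best-response condition is 38 − 12.5q = 13. Each firm produces q = 2, total output Q = 8, price P = 18.
CS = ½·(38 − 18)·8 = 80; PS = (18 − 13)·8 = 40; TS = 120.
Change in social welfare: 120 − 93.75 = 26.25.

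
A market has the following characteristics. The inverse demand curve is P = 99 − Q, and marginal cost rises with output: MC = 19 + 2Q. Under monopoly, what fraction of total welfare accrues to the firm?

The monopolist equates marginal revenue to marginal cost: 99 − 2Q = 19 + 2Q, so Q = 20. From demand, P = 79.
CS = ½·(99 − 79)·20 = 200.
PS = P·Q − VC(Q) = 79·20 − (19·20 + ½·2·20²) = 800.
Share captured = PS/TS = 800/1000 = 0.8.

PS/TS = 0.8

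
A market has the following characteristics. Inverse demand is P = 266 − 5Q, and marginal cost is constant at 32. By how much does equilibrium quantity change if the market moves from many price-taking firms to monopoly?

Under competition P = MC = 32, so Q = (266 − 32)/5 = 46.8.
A monopolist chooses Q where MR = MC. MR = 266 − 10Q; setting this equal to 32 gives Q = 23.4 and P = 149.
Change in equilibrium quantity: 23.4 − 46.8 = −23.4.

Q falls by 23.4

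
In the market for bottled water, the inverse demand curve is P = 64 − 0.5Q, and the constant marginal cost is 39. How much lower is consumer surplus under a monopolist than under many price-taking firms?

Under competition P = MC = 39, so Q = (64 − 39)/0.5 = 50.
CS = ½·(64 − 39)·50 = 625.
The monopolist equates marginal revenue to marginal cost: 64 − Q = 39, so Q = 25. From demand, P = 51.5.
CS = ½·(64 − 51.5)·25 = 156.25.
Change in consumer surplus: 156.25 − 625 = −468.75.

CS falls by 468.75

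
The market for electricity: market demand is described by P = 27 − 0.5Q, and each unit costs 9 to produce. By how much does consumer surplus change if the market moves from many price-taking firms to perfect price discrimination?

Perfect competition: P = MC = 9, so 27 − 0.5Q = 9 and Q = 36.
CS = ½·(27 − 9)·36 = 324.
With perfect price discrimination, output is the efficient level Q = 36 (where demand meets MC), but every buyer pays their willingness to pay: CS = 0 and PS = total surplus.
CS = 0.
Change in consumer surplus: 0 − 324 = −324.

Consumer surplus falls by 324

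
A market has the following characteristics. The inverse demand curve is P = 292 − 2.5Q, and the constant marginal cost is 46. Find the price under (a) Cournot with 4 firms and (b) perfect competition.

In a 4-firm Cournot equilibrium, symmetry and the first-order condition give q = (292 − 46)/(12.5) = 19.68. So Q = 78.72 and P = 95.2.
Competitive firms price at marginal cost: P = 46, giving Q = 98.4.

Cournot: P = 95.2; Competition: P = 46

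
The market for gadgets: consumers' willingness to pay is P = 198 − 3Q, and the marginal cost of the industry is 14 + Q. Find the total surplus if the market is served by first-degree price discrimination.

TS = 4232

With perfect price discrimination, output is the efficient level Q = 46 (where demand meets MC), but every buyer pays their willingness to pay: CS = 0 and PS = total surplus.
TS = 4232 (equal to competitive TS).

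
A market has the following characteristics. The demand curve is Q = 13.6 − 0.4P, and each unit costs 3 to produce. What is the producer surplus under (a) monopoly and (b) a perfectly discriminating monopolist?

Monopoly: PS = 96.1; Perfect PD: PS = 192.2

Inverting demand: P = 34 − 2.5Q.
A monopolist chooses Q where MR = MC. MR = 34 − 5Q; setting this equal to 3 gives Q = 6.2 and P = 18.5.
PS = (18.5 − 3)·6.2 = 96.1.
With perfect price discrimination, output is the efficient level Q = 12.4 (where demand meets MC), but every buyer pays their willingness to pay: CS = 0 and PS = total surplus.
PS = ½·(34 − 3)·12.4 = 192.2.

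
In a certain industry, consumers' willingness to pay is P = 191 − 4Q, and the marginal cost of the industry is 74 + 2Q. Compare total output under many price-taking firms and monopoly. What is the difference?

Total output falls by 7.8

Competitive equilibrium sets price equal to marginal cost: 191 − 4Q = 74 + 2Q, so Q = 19.5 and P = 113.
Monopoly sets MR = MC: 191 − 8Q = 74 + 2Q ⇒ Q = 11.7, P = 191 − 4·11.7 = 144.2.
Change in total output: 11.7 − 19.5 = −7.8.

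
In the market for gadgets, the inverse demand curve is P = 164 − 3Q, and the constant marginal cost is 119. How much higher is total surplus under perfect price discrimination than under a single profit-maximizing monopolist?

Total surplus rises by 84.375

Monopoly sets MR = MC: 164 − 6Q = 119 ⇒ Q = 7.5, P = 164 − 3·7.5 = 141.5.
CS = ½·(164 − 141.5)·7.5 = 84.375; PS = (141.5 − 119)·7.5 = 168.75; TS = 253.125.
A perfectly discriminating monopolist sells every unit with P(Q) ≥ MC(Q), so output equals the competitive quantity Q = 15. Each buyer pays their reservation price, so CS = 0 and the firm captures all surplus.
TS = 337.5 (equal to competitive TS).
Change in total surplus: 337.5 − 253.125 = 84.375.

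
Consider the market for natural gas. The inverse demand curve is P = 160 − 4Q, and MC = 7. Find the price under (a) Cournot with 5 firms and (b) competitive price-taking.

Cournot: P = 32.5; Competition: P = 7

With 5 symmetric Cournot firms, each firm's FOC gives 160 − 24q = 7, so q = 6.375, Q = 5·6.375 = 31.875, and P = 32.5.
Under competition P = MC = 7, so Q = (160 − 7)/4 = 38.25.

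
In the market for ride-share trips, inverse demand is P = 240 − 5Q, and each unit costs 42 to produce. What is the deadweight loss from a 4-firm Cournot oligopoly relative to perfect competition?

Competitive firms price at marginal cost: P = 42, giving Q = 39.6.
With 4 symmetric Cournot firms, each firm's FOC gives 240 − 25q = 42, so q = 7.92, Q = 4·7.92 = 31.68, and P = 81.6.
DWL is the triangle between Q = 31.68 and Q = 39.6: ½·(39.6 − 31.68)·(81.6 − 42) = 156.816.

DWL = 156.816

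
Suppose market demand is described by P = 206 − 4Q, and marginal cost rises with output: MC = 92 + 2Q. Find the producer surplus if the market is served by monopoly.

PS = 649.8

A monopolist chooses Q where MR = MC. MR = 206 − 8Q; setting this equal to 92 + 2Q gives Q = 11.4 and P = 160.4.
PS = P·Q − VC(Q) = 160.4·11.4 − (92·11.4 + ½·2·11.4²) = 649.8.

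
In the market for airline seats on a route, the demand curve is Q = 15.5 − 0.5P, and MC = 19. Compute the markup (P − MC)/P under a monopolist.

Lerner index = 0.24

Inverting demand: P = 31 − 2Q.
A monopolist chooses Q where MR = MC. MR = 31 − 4Q; setting this equal to 19 gives Q = 3 and P = 25.
Lerner index = (P − MC)/P = (25 − 19)/25 = 0.24.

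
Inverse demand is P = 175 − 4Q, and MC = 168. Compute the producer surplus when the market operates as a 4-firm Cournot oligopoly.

PS = 1.96

Cournot with 4 identical firms: the symmetric best-response condition is 175 − 20q = 168. Each firm produces q = 0.35, total output Q = 1.4, price P = 169.4.
PS = (169.4 − 168)·1.4 = 1.96.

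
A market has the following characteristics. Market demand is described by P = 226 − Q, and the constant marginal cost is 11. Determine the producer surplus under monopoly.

PS = 11556.25

A monopolist chooses Q where MR = MC. MR = 226 − 2Q; setting this equal to 11 gives Q = 107.5 and P = 118.5.
PS = (118.5 − 11)·107.5 = 11556.25.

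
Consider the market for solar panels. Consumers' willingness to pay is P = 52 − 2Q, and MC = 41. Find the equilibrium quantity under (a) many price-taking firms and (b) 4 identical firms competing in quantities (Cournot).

Competition: Q = 5.5; Cournot: Q = 4.4

Under competition P = MC = 41, so Q = (52 − 41)/2 = 5.5.
Cournot with 4 identical firms: the symmetric best-response condition is 52 − 10q = 41. Each firm produces q = 1.1, total output Q = 4.4, price P = 43.2.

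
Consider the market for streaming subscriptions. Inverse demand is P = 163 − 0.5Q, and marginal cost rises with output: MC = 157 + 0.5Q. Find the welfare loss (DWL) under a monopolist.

Competitive equilibrium sets price equal to marginal cost: 163 − 0.5Q = 157 + 0.5Q, so Q = 6 and P = 160.
The monopolist equates marginal revenue to marginal cost: 163 − Q = 157 + 0.5Q, so Q = 4. From demand, P = 161.
CS = ½·(163 − 160)·6 = 9; PS = (160·6 − 157·6 − ½·0.5·6²) = 9; TS = 18.
CS = ½·(163 − 161)·4 = 4; PS = (161·4 − 157·4 − ½·0.5·4²) = 12; TS = 16.
DWL = 18 − 16 = 2.

DWL = 2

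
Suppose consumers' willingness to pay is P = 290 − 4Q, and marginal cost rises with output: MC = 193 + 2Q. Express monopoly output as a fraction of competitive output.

Monopoly sets MR = MC: 290 − 8Q = 193 + 2Q ⇒ Q = 9.7, P = 290 − 4·9.7 = 251.2.
Under competition P = MC: 290 − 4Q = 193 + 2Q ⇒ Q = 97/6, P = 676/3.
Ratio Q_m/Q_c = 9.7/(97/6) = 0.6.

Q_m/Q_c = 0.6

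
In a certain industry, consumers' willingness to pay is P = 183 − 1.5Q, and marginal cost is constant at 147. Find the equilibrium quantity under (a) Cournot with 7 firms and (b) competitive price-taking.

Cournot: Q = 21; Competition: Q = 24

With 7 symmetric Cournot firms, each firm's FOC gives 183 − 12q = 147, so q = 3, Q = 7·3 = 21, and P = 151.5.
Under competition P = MC = 147, so Q = (183 − 147)/1.5 = 24.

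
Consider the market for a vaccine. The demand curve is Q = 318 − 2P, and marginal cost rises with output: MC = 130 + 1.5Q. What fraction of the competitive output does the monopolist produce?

Inverting demand: P = 159 − 0.5Q.
The monopolist equates marginal revenue to marginal cost: 159 − Q = 130 + 1.5Q, so Q = 11.6. From demand, P = 153.2.
Competitive equilibrium sets price equal to marginal cost: 159 − 0.5Q = 130 + 1.5Q, so Q = 14.5 and P = 151.75.
Ratio Q_m/Q_c = 11.6/14.5 = 0.8.

Q_m/Q_c = 0.8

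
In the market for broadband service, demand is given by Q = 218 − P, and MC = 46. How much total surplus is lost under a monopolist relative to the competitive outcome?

Inverting demand: P = 218 − Q.
Perfect competition: P = MC = 46, so 218 − Q = 46 and Q = 172.
The monopolist equates marginal revenue to marginal cost: 218 − 2Q = 46, so Q = 86. From demand, P = 132.
DWL is the triangle between Q = 86 and Q = 172: ½·(172 − 86)·(132 − 46) = 3698.

DWL = 3698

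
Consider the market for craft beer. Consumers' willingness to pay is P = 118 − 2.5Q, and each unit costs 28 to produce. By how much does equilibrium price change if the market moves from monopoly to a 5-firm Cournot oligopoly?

Equilibrium price falls by 30

Monopoly sets MR = MC: 118 − 5Q = 28 ⇒ Q = 18, P = 118 − 2.5·18 = 73.
In a 5-firm Cournot equilibrium, symmetry and the first-order condition give q = (118 − 28)/(15) = 6. So Q = 30 and P = 43.
Change in equilibrium price: 43 − 73 = −30.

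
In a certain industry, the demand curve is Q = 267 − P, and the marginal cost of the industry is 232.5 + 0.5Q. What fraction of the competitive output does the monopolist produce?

Inverting demand: P = 267 − Q.
A monopolist chooses Q where MR = MC. MR = 267 − 2Q; setting this equal to 232.5 + 0.5Q gives Q = 13.8 and P = 253.2.
Under competition P = MC: 267 − Q = 232.5 + 0.5Q ⇒ Q = 23, P = 244.
Ratio Q_m/Q_c = 13.8/23 = 0.6.

Q_m/Q_c = 0.6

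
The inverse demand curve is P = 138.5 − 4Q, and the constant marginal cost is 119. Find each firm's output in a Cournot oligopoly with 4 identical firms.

Cournot with 4 identical firms: the symmetric best-response condition is 138.5 − 20q = 119. Each firm produces q = 0.975, total output Q = 3.9, price P = 122.9.

q_i = 0.975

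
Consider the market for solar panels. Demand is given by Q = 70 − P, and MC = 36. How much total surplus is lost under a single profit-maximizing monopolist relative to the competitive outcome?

Inverting demand: P = 70 − Q.
Under competition P = MC = 36, so Q = (70 − 36)/1 = 34.
A monopolist chooses Q where MR = MC. MR = 70 − 2Q; setting this equal to 36 gives Q = 17 and P = 53.
DWL is the triangle between Q = 17 and Q = 34: ½·(34 − 17)·(53 − 36) = 144.5.

DWL = 144.5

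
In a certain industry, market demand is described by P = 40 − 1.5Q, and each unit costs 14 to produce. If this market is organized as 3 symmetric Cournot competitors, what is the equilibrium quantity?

In a 3-firm Cournot equilibrium, symmetry and the first-order condition give q = (40 − 14)/(6) = 13/3. So Q = 13 and P = 20.5.

Q = 13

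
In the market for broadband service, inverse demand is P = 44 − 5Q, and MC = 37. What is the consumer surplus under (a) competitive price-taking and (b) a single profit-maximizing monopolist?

Competition: CS = 4.9; Monopoly: CS = 1.225

Perfect competition: P = MC = 37, so 44 − 5Q = 37 and Q = 1.4.
CS = ½·(44 − 37)·1.4 = 4.9.
A monopolist chooses Q where MR = MC. MR = 44 − 10Q; setting this equal to 37 gives Q = 0.7 and P = 40.5.
CS = ½·(44 − 40.5)·0.7 = 1.225.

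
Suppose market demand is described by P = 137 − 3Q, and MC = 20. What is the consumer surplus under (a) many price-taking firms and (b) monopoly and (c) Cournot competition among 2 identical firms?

Competitive firms price at marginal cost: P = 20, giving Q = 39.
CS = ½·(137 − 20)·39 = 2281.5.
Monopoly sets MR = MC: 137 − 6Q = 20 ⇒ Q = 19.5, P = 137 − 3·19.5 = 78.5.
CS = ½·(137 − 78.5)·19.5 = 570.375.
Cournot with 2 identical firms: the symmetric best-response condition is 137 − 9q = 20. Each firm produces q = 13, total output Q = 26, price P = 59.
CS = ½·(137 − 59)·26 = 1014.

Competition: CS = 2281.5; Monopoly: CS = 570.375; Cournot: CS = 1014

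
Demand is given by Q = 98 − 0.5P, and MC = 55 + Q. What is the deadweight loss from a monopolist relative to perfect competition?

DWL = 530.16

Inverting demand: P = 196 − 2Q.
Under competition P = MC: 196 − 2Q = 55 + Q ⇒ Q = 47, P = 102.
A monopolist chooses Q where MR = MC. MR = 196 − 4Q; setting this equal to 55 + Q gives Q = 28.2 and P = 139.6.
CS = ½·(196 − 102)·47 = 2209; PS = (102·47 − 55·47 − ½·1·47²) = 1104.5; TS = 3313.5.
CS = ½·(196 − 139.6)·28.2 = 795.24; PS = (139.6·28.2 − 55·28.2 − ½·1·28.2²) = 1988.1; TS = 2783.34.
DWL = 3313.5 − 2783.34 = 530.16.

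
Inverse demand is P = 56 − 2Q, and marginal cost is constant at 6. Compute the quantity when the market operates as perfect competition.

Competitive firms price at marginal cost: P = 6, giving Q = 25.

Q = 25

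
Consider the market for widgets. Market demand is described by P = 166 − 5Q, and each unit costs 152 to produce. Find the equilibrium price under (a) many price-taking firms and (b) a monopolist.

Competitive firms price at marginal cost: P = 152, giving Q = 2.8.
A monopolist chooses Q where MR = MC. MR = 166 − 10Q; setting this equal to 152 gives Q = 1.4 and P = 159.

Competition: P = 152; Monopoly: P = 159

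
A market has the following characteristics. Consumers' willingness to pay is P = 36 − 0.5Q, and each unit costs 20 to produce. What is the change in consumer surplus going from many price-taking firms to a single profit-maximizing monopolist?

Consumer surplus falls by 192

Competitive firms price at marginal cost: P = 20, giving Q = 32.
CS = ½·(36 − 20)·32 = 256.
A monopolist chooses Q where MR = MC. MR = 36 − Q; setting this equal to 20 gives Q = 16 and P = 28.
CS = ½·(36 − 28)·16 = 64.
Change in consumer surplus: 64 − 256 = −192.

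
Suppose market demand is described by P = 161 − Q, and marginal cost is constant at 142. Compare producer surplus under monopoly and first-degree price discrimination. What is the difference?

Monopoly sets MR = MC: 161 − 2Q = 142 ⇒ Q = 9.5, P = 161 − 9.5 = 151.5.
PS = (151.5 − 142)·9.5 = 90.25.
A perfectly discriminating monopolist sells every unit with P(Q) ≥ MC(Q), so output equals the competitive quantity Q = 19. Each buyer pays their reservation price, so CS = 0 and the firm captures all surplus.
PS = ½·(161 − 142)·19 = 180.5.
Change in producer surplus: 180.5 − 90.25 = 90.25.

PS rises by 90.25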